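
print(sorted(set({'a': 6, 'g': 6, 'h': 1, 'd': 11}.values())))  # [1, 6, 11]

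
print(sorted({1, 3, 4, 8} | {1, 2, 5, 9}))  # [1, 2, 3, 4, 5, 8, 9]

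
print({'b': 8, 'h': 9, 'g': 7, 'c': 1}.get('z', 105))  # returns 105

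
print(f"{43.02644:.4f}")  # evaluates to 43.0264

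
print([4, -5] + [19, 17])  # [4, -5, 19, 17]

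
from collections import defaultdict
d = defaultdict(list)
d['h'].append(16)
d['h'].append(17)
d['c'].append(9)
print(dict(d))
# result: {'h': [16, 17], 'c': [9]}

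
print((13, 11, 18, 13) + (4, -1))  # (13, 11, 18, 13, 4, -1)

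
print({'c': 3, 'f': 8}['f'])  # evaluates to 8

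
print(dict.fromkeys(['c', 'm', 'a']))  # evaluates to {'c': None, 'm': None, 'a': None}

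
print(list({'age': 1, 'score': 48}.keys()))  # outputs ['age', 'score']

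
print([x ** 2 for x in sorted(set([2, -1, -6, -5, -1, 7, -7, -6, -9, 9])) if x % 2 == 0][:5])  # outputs [36, 4]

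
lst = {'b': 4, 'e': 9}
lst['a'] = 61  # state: {'b': 4, 'e': 9, 'a': 61}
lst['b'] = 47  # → {'b': 47, 'e': 9, 'a': 61}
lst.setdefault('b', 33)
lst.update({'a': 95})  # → {'b': 47, 'e': 9, 'a': 95}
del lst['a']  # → {'b': 47, 'e': 9}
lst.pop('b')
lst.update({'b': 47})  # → {'e': 9, 'b': 47}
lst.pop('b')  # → 47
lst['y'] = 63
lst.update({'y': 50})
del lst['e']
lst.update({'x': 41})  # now {'y': 50, 'x': 41}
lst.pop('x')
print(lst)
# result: {'y': 50}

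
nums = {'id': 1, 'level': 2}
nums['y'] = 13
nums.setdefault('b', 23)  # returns 23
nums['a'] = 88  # {'id': 1, 'level': 2, 'y': 13, 'b': 23, 'a': 88}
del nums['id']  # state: {'level': 2, 'y': 13, 'b': 23, 'a': 88}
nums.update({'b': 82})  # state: {'level': 2, 'y': 13, 'b': 82, 'a': 88}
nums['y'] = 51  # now {'level': 2, 'y': 51, 'b': 82, 'a': 88}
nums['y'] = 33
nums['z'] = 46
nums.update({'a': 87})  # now {'level': 2, 'y': 33, 'b': 82, 'a': 87, 'z': 46}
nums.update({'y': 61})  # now {'level': 2, 'y': 61, 'b': 82, 'a': 87, 'z': 46}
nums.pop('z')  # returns 46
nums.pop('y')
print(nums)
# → {'level': 2, 'b': 82, 'a': 87}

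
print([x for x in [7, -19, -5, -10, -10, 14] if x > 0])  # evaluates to [7, 14]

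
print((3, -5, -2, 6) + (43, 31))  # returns (3, -5, -2, 6, 43, 31)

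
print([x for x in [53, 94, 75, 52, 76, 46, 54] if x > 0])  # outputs [53, 94, 75, 52, 76, 46, 54]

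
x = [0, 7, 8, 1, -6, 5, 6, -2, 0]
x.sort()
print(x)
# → [-6, -2, 0, 0, 1, 5, 6, 7, 8]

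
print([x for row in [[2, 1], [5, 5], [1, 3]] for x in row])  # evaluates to [2, 1, 5, 5, 1, 3]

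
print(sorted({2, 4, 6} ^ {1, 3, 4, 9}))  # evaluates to [1, 2, 3, 6, 9]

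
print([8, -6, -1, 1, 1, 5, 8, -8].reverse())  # None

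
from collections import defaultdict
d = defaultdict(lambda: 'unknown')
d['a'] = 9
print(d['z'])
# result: unknown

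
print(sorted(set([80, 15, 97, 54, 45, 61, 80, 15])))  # [15, 45, 54, 61, 80, 97]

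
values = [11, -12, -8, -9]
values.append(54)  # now [11, -12, -8, -9, 54]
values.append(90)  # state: [11, -12, -8, -9, 54, 90]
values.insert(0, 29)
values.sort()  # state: [-12, -9, -8, 11, 29, 54, 90]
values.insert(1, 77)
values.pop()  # 90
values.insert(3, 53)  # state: [-12, 77, -9, 53, -8, 11, 29, 54]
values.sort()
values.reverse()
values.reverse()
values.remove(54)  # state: [-12, -9, -8, 11, 29, 53, 77]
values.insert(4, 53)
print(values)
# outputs [-12, -9, -8, 11, 53, 29, 53, 77]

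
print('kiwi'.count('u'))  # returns 0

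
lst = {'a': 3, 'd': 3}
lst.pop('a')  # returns 3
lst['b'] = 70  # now {'d': 3, 'b': 70}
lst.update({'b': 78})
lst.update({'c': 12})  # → {'d': 3, 'b': 78, 'c': 12}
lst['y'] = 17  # {'d': 3, 'b': 78, 'c': 12, 'y': 17}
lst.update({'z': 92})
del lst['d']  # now {'b': 78, 'c': 12, 'y': 17, 'z': 92}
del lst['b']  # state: {'c': 12, 'y': 17, 'z': 92}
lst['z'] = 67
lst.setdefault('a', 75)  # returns 75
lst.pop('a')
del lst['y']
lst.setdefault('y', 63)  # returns 63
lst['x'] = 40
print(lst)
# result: {'c': 12, 'z': 67, 'y': 63, 'x': 40}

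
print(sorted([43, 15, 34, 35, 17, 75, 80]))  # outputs [15, 17, 34, 35, 43, 75, 80]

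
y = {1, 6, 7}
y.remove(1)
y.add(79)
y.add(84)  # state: {6, 7, 79, 84}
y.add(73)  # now {6, 7, 73, 79, 84}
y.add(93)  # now {6, 7, 73, 79, 84, 93}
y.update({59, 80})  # {6, 7, 59, 73, 79, 80, 84, 93}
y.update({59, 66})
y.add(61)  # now {6, 7, 59, 61, 66, 73, 79, 80, 84, 93}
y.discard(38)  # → {6, 7, 59, 61, 66, 73, 79, 80, 84, 93}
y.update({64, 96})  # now {6, 7, 59, 61, 64, 66, 73, 79, 80, 84, 93, 96}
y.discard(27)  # {6, 7, 59, 61, 64, 66, 73, 79, 80, 84, 93, 96}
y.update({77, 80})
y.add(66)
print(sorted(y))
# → [6, 7, 59, 61, 64, 66, 73, 77, 79, 80, 84, 93, 96]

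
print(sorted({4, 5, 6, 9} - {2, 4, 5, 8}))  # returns [6, 9]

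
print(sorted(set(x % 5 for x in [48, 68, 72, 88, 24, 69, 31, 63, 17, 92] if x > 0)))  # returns [1, 2, 3, 4]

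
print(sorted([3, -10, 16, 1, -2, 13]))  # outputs [-10, -2, 1, 3, 13, 16]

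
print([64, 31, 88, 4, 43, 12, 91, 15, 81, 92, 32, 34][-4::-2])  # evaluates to [81, 91, 43, 88, 64]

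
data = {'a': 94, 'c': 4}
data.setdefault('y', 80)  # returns 80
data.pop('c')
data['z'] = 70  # {'a': 94, 'y': 80, 'z': 70}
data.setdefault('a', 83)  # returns 94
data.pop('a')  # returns 94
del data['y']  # {'z': 70}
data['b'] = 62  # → {'z': 70, 'b': 62}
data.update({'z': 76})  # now {'z': 76, 'b': 62}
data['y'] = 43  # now {'z': 76, 'b': 62, 'y': 43}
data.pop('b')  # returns 62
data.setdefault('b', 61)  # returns 61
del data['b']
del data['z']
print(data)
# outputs {'y': 43}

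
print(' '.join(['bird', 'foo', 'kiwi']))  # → bird foo kiwi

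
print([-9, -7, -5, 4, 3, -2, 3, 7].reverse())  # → None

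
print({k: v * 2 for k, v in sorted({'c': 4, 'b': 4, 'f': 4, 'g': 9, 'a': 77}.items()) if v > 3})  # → {'a': 154, 'b': 8, 'c': 8, 'f': 8, 'g': 18}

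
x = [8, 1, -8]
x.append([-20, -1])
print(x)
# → [8, 1, -8, [-20, -1]]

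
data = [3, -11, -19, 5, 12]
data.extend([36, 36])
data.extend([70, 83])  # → [3, -11, -19, 5, 12, 36, 36, 70, 83]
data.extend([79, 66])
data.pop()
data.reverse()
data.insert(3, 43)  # [79, 83, 70, 43, 36, 36, 12, 5, -19, -11, 3]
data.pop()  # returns 3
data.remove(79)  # [83, 70, 43, 36, 36, 12, 5, -19, -11]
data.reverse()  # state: [-11, -19, 5, 12, 36, 36, 43, 70, 83]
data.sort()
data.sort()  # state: [-19, -11, 5, 12, 36, 36, 43, 70, 83]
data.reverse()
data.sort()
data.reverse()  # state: [83, 70, 43, 36, 36, 12, 5, -11, -19]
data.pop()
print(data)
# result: [83, 70, 43, 36, 36, 12, 5, -11]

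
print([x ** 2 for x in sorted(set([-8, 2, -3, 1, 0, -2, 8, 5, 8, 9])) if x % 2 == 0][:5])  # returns [64, 4, 0, 4, 64]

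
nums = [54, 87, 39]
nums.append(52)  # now [54, 87, 39, 52]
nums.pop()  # 52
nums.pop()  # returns 39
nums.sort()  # [54, 87]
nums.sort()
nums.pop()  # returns 87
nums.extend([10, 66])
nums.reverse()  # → [66, 10, 54]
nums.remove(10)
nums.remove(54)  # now [66]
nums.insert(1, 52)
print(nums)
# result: [66, 52]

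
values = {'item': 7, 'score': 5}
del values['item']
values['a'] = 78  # {'score': 5, 'a': 78}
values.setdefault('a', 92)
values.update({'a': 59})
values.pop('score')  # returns 5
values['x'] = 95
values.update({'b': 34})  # {'a': 59, 'x': 95, 'b': 34}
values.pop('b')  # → 34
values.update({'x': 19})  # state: {'a': 59, 'x': 19}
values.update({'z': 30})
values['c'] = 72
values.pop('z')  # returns 30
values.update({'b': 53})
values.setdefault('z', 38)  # 38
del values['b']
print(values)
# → {'a': 59, 'x': 19, 'c': 72, 'z': 38}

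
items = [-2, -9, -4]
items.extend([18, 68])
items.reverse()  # [68, 18, -4, -9, -2]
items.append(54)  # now [68, 18, -4, -9, -2, 54]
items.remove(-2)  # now [68, 18, -4, -9, 54]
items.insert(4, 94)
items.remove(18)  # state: [68, -4, -9, 94, 54]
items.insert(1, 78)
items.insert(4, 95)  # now [68, 78, -4, -9, 95, 94, 54]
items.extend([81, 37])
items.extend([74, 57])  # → [68, 78, -4, -9, 95, 94, 54, 81, 37, 74, 57]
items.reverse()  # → [57, 74, 37, 81, 54, 94, 95, -9, -4, 78, 68]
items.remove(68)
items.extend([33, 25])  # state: [57, 74, 37, 81, 54, 94, 95, -9, -4, 78, 33, 25]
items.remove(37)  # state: [57, 74, 81, 54, 94, 95, -9, -4, 78, 33, 25]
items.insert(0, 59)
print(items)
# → [59, 57, 74, 81, 54, 94, 95, -9, -4, 78, 33, 25]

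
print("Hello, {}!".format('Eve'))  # Hello, Eve!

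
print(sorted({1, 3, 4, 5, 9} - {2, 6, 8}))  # [1, 3, 4, 5, 9]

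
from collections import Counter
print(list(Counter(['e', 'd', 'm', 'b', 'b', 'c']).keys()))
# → ['e', 'd', 'm', 'b', 'c']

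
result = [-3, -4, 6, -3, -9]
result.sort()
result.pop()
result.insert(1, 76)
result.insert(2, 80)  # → [-9, 76, 80, -4, -3, -3]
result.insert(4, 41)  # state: [-9, 76, 80, -4, 41, -3, -3]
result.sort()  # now [-9, -4, -3, -3, 41, 76, 80]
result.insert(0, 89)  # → [89, -9, -4, -3, -3, 41, 76, 80]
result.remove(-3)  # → [89, -9, -4, -3, 41, 76, 80]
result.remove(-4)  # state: [89, -9, -3, 41, 76, 80]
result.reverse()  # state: [80, 76, 41, -3, -9, 89]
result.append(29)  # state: [80, 76, 41, -3, -9, 89, 29]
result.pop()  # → 29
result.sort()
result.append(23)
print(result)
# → [-9, -3, 41, 76, 80, 89, 23]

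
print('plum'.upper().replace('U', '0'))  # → PL0M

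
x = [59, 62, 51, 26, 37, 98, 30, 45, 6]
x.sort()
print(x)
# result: [6, 26, 30, 37, 45, 51, 59, 62, 98]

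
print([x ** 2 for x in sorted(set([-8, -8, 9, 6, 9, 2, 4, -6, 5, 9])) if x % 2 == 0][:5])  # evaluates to [64, 36, 4, 16, 36]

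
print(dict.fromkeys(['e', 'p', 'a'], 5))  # {'e': 5, 'p': 5, 'a': 5}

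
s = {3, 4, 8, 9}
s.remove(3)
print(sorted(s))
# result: [4, 8, 9]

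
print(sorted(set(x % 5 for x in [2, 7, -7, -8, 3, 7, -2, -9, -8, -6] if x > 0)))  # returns [2, 3]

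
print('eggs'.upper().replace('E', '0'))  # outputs 0GGS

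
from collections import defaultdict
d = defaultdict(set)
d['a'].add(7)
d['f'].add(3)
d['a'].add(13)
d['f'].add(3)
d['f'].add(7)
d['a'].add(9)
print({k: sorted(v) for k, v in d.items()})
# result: {'a': [7, 9, 13], 'f': [3, 7]}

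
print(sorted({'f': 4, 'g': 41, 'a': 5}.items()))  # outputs [('a', 5), ('f', 4), ('g', 41)]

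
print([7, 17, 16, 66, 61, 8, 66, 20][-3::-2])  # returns [8, 66, 17]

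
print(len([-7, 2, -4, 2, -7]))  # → 5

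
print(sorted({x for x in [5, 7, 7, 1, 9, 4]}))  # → [1, 4, 5, 7, 9]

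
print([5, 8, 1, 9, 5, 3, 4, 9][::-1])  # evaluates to [9, 4, 3, 5, 9, 1, 8, 5]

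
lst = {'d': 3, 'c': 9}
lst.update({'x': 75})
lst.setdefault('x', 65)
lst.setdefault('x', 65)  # 75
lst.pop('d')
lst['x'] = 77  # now {'c': 9, 'x': 77}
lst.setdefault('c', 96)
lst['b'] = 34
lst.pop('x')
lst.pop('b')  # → 34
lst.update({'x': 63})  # {'c': 9, 'x': 63}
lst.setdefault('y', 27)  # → 27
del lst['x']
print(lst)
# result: {'c': 9, 'y': 27}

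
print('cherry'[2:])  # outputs erry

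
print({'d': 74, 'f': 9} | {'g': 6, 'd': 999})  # {'d': 999, 'f': 9, 'g': 6}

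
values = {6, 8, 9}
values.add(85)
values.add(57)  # {6, 8, 9, 57, 85}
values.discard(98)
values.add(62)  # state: {6, 8, 9, 57, 62, 85}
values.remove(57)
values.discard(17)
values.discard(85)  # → {6, 8, 9, 62}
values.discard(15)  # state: {6, 8, 9, 62}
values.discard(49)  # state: {6, 8, 9, 62}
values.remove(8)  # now {6, 9, 62}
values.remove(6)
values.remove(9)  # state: {62}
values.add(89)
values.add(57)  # {57, 62, 89}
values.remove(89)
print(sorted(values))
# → [57, 62]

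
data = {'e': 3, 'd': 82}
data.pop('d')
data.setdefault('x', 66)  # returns 66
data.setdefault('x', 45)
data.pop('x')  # 66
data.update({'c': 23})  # {'e': 3, 'c': 23}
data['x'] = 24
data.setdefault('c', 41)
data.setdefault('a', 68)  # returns 68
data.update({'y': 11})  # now {'e': 3, 'c': 23, 'x': 24, 'a': 68, 'y': 11}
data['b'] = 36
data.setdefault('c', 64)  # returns 23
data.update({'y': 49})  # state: {'e': 3, 'c': 23, 'x': 24, 'a': 68, 'y': 49, 'b': 36}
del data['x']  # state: {'e': 3, 'c': 23, 'a': 68, 'y': 49, 'b': 36}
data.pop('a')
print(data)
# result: {'e': 3, 'c': 23, 'y': 49, 'b': 36}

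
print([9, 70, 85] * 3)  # [9, 70, 85, 9, 70, 85, 9, 70, 85]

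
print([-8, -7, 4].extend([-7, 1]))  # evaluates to None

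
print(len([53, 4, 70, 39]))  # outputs 4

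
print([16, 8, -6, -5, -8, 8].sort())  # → None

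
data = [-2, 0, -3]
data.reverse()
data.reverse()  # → [-2, 0, -3]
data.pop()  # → -3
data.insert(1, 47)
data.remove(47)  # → [-2, 0]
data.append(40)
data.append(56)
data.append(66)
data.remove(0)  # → [-2, 40, 56, 66]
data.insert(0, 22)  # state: [22, -2, 40, 56, 66]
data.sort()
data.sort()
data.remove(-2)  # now [22, 40, 56, 66]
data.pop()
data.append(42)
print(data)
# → [22, 40, 56, 42]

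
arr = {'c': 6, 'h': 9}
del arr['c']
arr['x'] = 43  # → {'h': 9, 'x': 43}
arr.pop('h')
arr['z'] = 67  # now {'x': 43, 'z': 67}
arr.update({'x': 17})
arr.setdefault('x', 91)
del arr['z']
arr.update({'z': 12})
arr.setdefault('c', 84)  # 84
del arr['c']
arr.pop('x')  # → 17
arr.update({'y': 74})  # {'z': 12, 'y': 74}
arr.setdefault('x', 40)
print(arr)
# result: {'z': 12, 'y': 74, 'x': 40}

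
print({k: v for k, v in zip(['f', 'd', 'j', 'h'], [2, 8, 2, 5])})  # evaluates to {'f': 2, 'd': 8, 'j': 2, 'h': 5}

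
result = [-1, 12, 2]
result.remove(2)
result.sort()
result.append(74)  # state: [-1, 12, 74]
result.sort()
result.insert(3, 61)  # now [-1, 12, 74, 61]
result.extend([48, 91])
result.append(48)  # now [-1, 12, 74, 61, 48, 91, 48]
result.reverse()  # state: [48, 91, 48, 61, 74, 12, -1]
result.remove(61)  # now [48, 91, 48, 74, 12, -1]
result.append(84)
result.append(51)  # [48, 91, 48, 74, 12, -1, 84, 51]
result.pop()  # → 51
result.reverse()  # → [84, -1, 12, 74, 48, 91, 48]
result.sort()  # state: [-1, 12, 48, 48, 74, 84, 91]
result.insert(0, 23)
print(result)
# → [23, -1, 12, 48, 48, 74, 84, 91]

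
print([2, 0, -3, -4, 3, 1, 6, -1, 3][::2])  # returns [2, -3, 3, 6, 3]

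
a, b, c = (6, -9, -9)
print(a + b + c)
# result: -12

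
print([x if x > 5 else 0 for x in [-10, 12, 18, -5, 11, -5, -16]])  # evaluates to [0, 12, 18, 0, 11, 0, 0]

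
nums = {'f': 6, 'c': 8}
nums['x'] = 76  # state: {'f': 6, 'c': 8, 'x': 76}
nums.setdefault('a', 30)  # 30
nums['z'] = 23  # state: {'f': 6, 'c': 8, 'x': 76, 'a': 30, 'z': 23}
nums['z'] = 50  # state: {'f': 6, 'c': 8, 'x': 76, 'a': 30, 'z': 50}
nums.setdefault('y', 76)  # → 76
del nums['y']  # {'f': 6, 'c': 8, 'x': 76, 'a': 30, 'z': 50}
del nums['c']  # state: {'f': 6, 'x': 76, 'a': 30, 'z': 50}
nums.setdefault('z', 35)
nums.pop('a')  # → 30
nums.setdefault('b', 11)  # 11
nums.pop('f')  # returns 6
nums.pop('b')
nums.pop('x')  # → 76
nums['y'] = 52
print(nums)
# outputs {'z': 50, 'y': 52}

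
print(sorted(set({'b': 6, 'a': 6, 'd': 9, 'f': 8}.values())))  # [6, 8, 9]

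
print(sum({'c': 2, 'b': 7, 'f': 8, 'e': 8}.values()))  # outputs 25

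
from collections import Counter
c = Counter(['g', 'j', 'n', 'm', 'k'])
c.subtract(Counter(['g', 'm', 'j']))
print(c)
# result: Counter({'n': 1, 'k': 1, 'g': 0, 'j': 0, 'm': 0})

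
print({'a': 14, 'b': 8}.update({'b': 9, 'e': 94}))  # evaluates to None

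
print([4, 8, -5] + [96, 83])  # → [4, 8, -5, 96, 83]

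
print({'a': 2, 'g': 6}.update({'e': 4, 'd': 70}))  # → None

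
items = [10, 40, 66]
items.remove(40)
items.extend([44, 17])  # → [10, 66, 44, 17]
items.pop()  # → 17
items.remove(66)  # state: [10, 44]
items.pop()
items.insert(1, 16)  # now [10, 16]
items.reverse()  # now [16, 10]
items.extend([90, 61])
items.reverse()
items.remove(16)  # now [61, 90, 10]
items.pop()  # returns 10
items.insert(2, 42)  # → [61, 90, 42]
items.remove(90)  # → [61, 42]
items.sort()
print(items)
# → [42, 61]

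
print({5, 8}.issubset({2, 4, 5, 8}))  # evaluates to True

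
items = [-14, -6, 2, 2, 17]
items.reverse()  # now [17, 2, 2, -6, -14]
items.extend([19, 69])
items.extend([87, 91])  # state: [17, 2, 2, -6, -14, 19, 69, 87, 91]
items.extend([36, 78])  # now [17, 2, 2, -6, -14, 19, 69, 87, 91, 36, 78]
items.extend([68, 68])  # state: [17, 2, 2, -6, -14, 19, 69, 87, 91, 36, 78, 68, 68]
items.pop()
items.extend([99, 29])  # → [17, 2, 2, -6, -14, 19, 69, 87, 91, 36, 78, 68, 99, 29]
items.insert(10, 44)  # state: [17, 2, 2, -6, -14, 19, 69, 87, 91, 36, 44, 78, 68, 99, 29]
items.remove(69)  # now [17, 2, 2, -6, -14, 19, 87, 91, 36, 44, 78, 68, 99, 29]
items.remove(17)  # [2, 2, -6, -14, 19, 87, 91, 36, 44, 78, 68, 99, 29]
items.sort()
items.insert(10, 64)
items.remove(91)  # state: [-14, -6, 2, 2, 19, 29, 36, 44, 68, 78, 64, 87, 99]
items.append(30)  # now [-14, -6, 2, 2, 19, 29, 36, 44, 68, 78, 64, 87, 99, 30]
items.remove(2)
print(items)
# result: [-14, -6, 2, 19, 29, 36, 44, 68, 78, 64, 87, 99, 30]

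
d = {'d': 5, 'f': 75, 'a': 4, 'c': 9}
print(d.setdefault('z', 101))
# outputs 101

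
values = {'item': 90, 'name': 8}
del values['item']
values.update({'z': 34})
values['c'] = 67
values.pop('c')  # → 67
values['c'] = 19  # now {'name': 8, 'z': 34, 'c': 19}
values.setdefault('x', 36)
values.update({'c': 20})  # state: {'name': 8, 'z': 34, 'c': 20, 'x': 36}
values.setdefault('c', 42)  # 20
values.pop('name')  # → 8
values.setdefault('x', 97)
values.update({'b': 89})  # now {'z': 34, 'c': 20, 'x': 36, 'b': 89}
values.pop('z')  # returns 34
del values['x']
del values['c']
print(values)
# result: {'b': 89}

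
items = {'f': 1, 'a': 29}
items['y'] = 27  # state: {'f': 1, 'a': 29, 'y': 27}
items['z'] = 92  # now {'f': 1, 'a': 29, 'y': 27, 'z': 92}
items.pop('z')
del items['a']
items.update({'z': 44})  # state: {'f': 1, 'y': 27, 'z': 44}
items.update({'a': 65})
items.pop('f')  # 1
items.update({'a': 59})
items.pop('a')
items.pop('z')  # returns 44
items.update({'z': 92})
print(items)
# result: {'y': 27, 'z': 92}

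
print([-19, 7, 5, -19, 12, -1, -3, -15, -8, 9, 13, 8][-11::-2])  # [7]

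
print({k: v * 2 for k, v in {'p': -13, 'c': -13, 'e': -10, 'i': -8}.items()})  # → {'p': -26, 'c': -26, 'e': -20, 'i': -16}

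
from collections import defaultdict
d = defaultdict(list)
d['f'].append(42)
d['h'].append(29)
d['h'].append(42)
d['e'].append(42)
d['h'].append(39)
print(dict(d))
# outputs {'f': [42], 'h': [29, 42, 39], 'e': [42]}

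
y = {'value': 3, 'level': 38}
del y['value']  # {'level': 38}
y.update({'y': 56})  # {'level': 38, 'y': 56}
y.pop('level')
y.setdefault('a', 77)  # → 77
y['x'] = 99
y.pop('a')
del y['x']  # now {'y': 56}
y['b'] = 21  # {'y': 56, 'b': 21}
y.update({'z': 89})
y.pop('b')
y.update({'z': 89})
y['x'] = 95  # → {'y': 56, 'z': 89, 'x': 95}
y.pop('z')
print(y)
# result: {'y': 56, 'x': 95}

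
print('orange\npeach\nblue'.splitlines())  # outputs ['orange', 'peach', 'blue']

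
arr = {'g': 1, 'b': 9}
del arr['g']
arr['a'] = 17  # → {'b': 9, 'a': 17}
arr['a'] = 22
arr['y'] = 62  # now {'b': 9, 'a': 22, 'y': 62}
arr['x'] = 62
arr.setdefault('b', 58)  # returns 9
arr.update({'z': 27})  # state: {'b': 9, 'a': 22, 'y': 62, 'x': 62, 'z': 27}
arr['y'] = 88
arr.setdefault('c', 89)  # 89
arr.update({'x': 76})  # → {'b': 9, 'a': 22, 'y': 88, 'x': 76, 'z': 27, 'c': 89}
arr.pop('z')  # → 27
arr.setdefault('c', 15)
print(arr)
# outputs {'b': 9, 'a': 22, 'y': 88, 'x': 76, 'c': 89}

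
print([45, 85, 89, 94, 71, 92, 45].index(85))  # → 1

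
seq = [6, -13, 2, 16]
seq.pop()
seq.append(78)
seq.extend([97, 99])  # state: [6, -13, 2, 78, 97, 99]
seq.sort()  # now [-13, 2, 6, 78, 97, 99]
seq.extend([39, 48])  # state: [-13, 2, 6, 78, 97, 99, 39, 48]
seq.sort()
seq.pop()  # 99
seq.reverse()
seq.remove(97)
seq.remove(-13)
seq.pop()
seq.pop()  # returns 6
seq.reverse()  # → [39, 48, 78]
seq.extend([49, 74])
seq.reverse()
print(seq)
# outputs [74, 49, 78, 48, 39]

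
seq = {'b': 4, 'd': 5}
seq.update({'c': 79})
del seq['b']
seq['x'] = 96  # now {'d': 5, 'c': 79, 'x': 96}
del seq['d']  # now {'c': 79, 'x': 96}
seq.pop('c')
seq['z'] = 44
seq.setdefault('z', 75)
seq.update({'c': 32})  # {'x': 96, 'z': 44, 'c': 32}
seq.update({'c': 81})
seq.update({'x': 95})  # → {'x': 95, 'z': 44, 'c': 81}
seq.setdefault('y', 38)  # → 38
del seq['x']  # {'z': 44, 'c': 81, 'y': 38}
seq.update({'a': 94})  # {'z': 44, 'c': 81, 'y': 38, 'a': 94}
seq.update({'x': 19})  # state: {'z': 44, 'c': 81, 'y': 38, 'a': 94, 'x': 19}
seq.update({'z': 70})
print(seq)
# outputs {'z': 70, 'c': 81, 'y': 38, 'a': 94, 'x': 19}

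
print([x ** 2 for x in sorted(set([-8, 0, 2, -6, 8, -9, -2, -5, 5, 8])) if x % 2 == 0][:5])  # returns [64, 36, 4, 0, 4]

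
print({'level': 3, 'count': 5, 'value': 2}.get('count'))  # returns 5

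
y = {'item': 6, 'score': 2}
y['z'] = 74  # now {'item': 6, 'score': 2, 'z': 74}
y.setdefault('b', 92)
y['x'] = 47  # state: {'item': 6, 'score': 2, 'z': 74, 'b': 92, 'x': 47}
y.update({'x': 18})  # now {'item': 6, 'score': 2, 'z': 74, 'b': 92, 'x': 18}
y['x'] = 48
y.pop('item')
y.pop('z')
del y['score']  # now {'b': 92, 'x': 48}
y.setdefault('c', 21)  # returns 21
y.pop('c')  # 21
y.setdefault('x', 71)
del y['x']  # {'b': 92}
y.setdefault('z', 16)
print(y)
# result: {'b': 92, 'z': 16}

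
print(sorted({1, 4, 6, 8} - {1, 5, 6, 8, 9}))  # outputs [4]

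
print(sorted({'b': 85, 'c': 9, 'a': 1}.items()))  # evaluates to [('a', 1), ('b', 85), ('c', 9)]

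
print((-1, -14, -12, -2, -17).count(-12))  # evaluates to 1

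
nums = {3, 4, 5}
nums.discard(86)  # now {3, 4, 5}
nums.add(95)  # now {3, 4, 5, 95}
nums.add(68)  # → {3, 4, 5, 68, 95}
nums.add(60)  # {3, 4, 5, 60, 68, 95}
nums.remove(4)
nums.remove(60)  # {3, 5, 68, 95}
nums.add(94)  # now {3, 5, 68, 94, 95}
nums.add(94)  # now {3, 5, 68, 94, 95}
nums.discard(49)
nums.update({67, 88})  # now {3, 5, 67, 68, 88, 94, 95}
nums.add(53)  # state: {3, 5, 53, 67, 68, 88, 94, 95}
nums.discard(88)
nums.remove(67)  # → {3, 5, 53, 68, 94, 95}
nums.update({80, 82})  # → {3, 5, 53, 68, 80, 82, 94, 95}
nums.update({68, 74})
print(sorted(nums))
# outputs [3, 5, 53, 68, 74, 80, 82, 94, 95]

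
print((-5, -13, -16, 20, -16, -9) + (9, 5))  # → (-5, -13, -16, 20, -16, -9, 9, 5)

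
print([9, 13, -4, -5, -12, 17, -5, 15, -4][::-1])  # [-4, 15, -5, 17, -12, -5, -4, 13, 9]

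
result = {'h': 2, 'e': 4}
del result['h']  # {'e': 4}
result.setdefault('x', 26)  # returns 26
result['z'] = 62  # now {'e': 4, 'x': 26, 'z': 62}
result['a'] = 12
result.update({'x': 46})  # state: {'e': 4, 'x': 46, 'z': 62, 'a': 12}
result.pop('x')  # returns 46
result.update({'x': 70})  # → {'e': 4, 'z': 62, 'a': 12, 'x': 70}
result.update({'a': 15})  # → {'e': 4, 'z': 62, 'a': 15, 'x': 70}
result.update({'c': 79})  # {'e': 4, 'z': 62, 'a': 15, 'x': 70, 'c': 79}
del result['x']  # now {'e': 4, 'z': 62, 'a': 15, 'c': 79}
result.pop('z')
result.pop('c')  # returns 79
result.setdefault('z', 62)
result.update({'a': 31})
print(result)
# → {'e': 4, 'a': 31, 'z': 62}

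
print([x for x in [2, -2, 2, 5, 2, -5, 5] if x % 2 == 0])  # [2, -2, 2, 2]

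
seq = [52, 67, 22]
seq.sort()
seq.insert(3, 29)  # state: [22, 52, 67, 29]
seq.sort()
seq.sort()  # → [22, 29, 52, 67]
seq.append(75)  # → [22, 29, 52, 67, 75]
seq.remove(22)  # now [29, 52, 67, 75]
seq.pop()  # 75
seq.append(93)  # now [29, 52, 67, 93]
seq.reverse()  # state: [93, 67, 52, 29]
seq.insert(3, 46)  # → [93, 67, 52, 46, 29]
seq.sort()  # [29, 46, 52, 67, 93]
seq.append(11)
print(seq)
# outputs [29, 46, 52, 67, 93, 11]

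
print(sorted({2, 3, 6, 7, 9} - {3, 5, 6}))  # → [2, 7, 9]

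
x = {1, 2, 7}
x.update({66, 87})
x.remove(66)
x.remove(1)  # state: {2, 7, 87}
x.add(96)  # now {2, 7, 87, 96}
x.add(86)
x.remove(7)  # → {2, 86, 87, 96}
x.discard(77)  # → {2, 86, 87, 96}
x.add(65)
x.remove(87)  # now {2, 65, 86, 96}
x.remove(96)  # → {2, 65, 86}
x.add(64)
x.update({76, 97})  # {2, 64, 65, 76, 86, 97}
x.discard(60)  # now {2, 64, 65, 76, 86, 97}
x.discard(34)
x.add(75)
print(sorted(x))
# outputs [2, 64, 65, 75, 76, 86, 97]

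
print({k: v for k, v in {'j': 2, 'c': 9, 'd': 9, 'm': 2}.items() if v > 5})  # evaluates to {'c': 9, 'd': 9}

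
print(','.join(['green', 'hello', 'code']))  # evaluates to green,hello,code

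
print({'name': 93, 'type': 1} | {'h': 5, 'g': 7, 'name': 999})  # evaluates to {'name': 999, 'type': 1, 'h': 5, 'g': 7}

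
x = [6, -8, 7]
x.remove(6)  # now [-8, 7]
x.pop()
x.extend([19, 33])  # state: [-8, 19, 33]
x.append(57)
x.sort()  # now [-8, 19, 33, 57]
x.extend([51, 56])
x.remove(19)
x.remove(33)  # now [-8, 57, 51, 56]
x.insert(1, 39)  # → [-8, 39, 57, 51, 56]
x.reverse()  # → [56, 51, 57, 39, -8]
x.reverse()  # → [-8, 39, 57, 51, 56]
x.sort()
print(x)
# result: [-8, 39, 51, 56, 57]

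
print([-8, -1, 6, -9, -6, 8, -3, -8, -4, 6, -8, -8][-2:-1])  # [-8]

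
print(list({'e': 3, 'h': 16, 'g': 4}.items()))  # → [('e', 3), ('h', 16), ('g', 4)]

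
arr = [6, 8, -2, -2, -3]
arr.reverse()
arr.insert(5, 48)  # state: [-3, -2, -2, 8, 6, 48]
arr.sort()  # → [-3, -2, -2, 6, 8, 48]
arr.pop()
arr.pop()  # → 8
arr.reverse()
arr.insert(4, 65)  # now [6, -2, -2, -3, 65]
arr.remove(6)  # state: [-2, -2, -3, 65]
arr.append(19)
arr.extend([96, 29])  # [-2, -2, -3, 65, 19, 96, 29]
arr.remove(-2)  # [-2, -3, 65, 19, 96, 29]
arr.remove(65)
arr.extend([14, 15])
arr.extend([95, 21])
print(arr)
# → [-2, -3, 19, 96, 29, 14, 15, 95, 21]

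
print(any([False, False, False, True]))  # True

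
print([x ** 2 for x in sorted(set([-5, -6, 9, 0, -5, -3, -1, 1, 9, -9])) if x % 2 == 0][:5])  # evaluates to [36, 0]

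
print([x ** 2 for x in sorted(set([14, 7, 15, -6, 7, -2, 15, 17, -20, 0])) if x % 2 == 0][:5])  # [400, 36, 4, 0, 196]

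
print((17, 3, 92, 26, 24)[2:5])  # (92, 26, 24)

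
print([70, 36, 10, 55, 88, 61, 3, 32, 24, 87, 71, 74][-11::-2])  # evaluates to [36]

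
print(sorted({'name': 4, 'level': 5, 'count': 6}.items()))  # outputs [('count', 6), ('level', 5), ('name', 4)]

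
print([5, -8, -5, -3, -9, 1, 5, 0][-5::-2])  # [-3, -8]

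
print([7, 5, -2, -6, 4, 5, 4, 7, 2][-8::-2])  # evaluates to [5]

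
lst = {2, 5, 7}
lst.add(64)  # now {2, 5, 7, 64}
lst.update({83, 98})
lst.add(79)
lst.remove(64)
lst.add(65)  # {2, 5, 7, 65, 79, 83, 98}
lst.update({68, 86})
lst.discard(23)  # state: {2, 5, 7, 65, 68, 79, 83, 86, 98}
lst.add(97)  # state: {2, 5, 7, 65, 68, 79, 83, 86, 97, 98}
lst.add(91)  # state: {2, 5, 7, 65, 68, 79, 83, 86, 91, 97, 98}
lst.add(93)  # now {2, 5, 7, 65, 68, 79, 83, 86, 91, 93, 97, 98}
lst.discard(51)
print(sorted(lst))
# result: [2, 5, 7, 65, 68, 79, 83, 86, 91, 93, 97, 98]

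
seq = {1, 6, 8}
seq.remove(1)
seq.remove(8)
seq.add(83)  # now {6, 83}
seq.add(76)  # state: {6, 76, 83}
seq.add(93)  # {6, 76, 83, 93}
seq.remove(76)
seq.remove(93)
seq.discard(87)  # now {6, 83}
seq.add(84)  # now {6, 83, 84}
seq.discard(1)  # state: {6, 83, 84}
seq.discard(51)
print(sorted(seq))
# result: [6, 83, 84]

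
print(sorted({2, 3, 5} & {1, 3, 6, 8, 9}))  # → [3]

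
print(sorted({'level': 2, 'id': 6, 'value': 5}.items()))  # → [('id', 6), ('level', 2), ('value', 5)]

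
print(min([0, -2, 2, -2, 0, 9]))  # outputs -2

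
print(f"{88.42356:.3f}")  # 88.424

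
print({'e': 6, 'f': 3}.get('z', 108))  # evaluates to 108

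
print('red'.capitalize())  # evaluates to Red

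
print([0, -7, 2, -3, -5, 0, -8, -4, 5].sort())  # None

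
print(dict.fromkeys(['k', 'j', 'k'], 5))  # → {'k': 5, 'j': 5}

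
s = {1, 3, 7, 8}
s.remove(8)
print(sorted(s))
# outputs [1, 3, 7]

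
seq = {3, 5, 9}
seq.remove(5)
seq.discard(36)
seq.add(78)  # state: {3, 9, 78}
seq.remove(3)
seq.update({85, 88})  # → {9, 78, 85, 88}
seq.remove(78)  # {9, 85, 88}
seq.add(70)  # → {9, 70, 85, 88}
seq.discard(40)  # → {9, 70, 85, 88}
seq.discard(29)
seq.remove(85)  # {9, 70, 88}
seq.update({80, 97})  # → {9, 70, 80, 88, 97}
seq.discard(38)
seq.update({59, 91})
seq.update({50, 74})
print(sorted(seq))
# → [9, 50, 59, 70, 74, 80, 88, 91, 97]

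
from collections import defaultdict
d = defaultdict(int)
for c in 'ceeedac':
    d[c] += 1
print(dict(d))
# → {'c': 2, 'e': 3, 'd': 1, 'a': 1}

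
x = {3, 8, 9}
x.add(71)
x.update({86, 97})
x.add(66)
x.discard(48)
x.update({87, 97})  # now {3, 8, 9, 66, 71, 86, 87, 97}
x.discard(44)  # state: {3, 8, 9, 66, 71, 86, 87, 97}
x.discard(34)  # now {3, 8, 9, 66, 71, 86, 87, 97}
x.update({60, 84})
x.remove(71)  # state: {3, 8, 9, 60, 66, 84, 86, 87, 97}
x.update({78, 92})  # {3, 8, 9, 60, 66, 78, 84, 86, 87, 92, 97}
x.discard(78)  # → {3, 8, 9, 60, 66, 84, 86, 87, 92, 97}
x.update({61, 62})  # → {3, 8, 9, 60, 61, 62, 66, 84, 86, 87, 92, 97}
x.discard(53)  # {3, 8, 9, 60, 61, 62, 66, 84, 86, 87, 92, 97}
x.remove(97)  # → {3, 8, 9, 60, 61, 62, 66, 84, 86, 87, 92}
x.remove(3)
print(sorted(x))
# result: [8, 9, 60, 61, 62, 66, 84, 86, 87, 92]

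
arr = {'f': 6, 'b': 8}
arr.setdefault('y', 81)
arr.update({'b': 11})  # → {'f': 6, 'b': 11, 'y': 81}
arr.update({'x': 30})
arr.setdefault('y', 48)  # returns 81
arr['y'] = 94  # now {'f': 6, 'b': 11, 'y': 94, 'x': 30}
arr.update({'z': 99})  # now {'f': 6, 'b': 11, 'y': 94, 'x': 30, 'z': 99}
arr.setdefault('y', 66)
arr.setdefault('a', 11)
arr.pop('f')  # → 6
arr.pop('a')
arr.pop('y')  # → 94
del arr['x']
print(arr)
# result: {'b': 11, 'z': 99}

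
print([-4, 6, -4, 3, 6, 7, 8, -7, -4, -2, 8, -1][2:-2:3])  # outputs [-4, 7, -4]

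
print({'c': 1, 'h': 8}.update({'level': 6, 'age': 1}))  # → None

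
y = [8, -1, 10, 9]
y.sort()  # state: [-1, 8, 9, 10]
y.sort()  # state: [-1, 8, 9, 10]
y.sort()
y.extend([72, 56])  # [-1, 8, 9, 10, 72, 56]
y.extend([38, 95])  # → [-1, 8, 9, 10, 72, 56, 38, 95]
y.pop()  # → 95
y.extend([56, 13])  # [-1, 8, 9, 10, 72, 56, 38, 56, 13]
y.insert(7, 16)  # [-1, 8, 9, 10, 72, 56, 38, 16, 56, 13]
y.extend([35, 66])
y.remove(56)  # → [-1, 8, 9, 10, 72, 38, 16, 56, 13, 35, 66]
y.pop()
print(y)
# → [-1, 8, 9, 10, 72, 38, 16, 56, 13, 35]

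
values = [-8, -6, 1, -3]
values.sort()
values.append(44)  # [-8, -6, -3, 1, 44]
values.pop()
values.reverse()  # [1, -3, -6, -8]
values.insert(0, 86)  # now [86, 1, -3, -6, -8]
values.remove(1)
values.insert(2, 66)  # [86, -3, 66, -6, -8]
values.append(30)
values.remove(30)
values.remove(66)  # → [86, -3, -6, -8]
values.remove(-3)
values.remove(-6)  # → [86, -8]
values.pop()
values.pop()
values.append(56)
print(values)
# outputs [56]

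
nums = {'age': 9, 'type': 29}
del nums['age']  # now {'type': 29}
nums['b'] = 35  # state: {'type': 29, 'b': 35}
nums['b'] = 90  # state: {'type': 29, 'b': 90}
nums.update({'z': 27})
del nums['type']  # {'b': 90, 'z': 27}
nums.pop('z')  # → 27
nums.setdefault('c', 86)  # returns 86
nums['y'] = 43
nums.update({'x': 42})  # {'b': 90, 'c': 86, 'y': 43, 'x': 42}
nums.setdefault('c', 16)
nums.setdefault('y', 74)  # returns 43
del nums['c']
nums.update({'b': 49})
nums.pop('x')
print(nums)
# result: {'b': 49, 'y': 43}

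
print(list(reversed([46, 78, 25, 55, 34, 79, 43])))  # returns [43, 79, 34, 55, 25, 78, 46]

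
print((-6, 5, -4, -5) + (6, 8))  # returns (-6, 5, -4, -5, 6, 8)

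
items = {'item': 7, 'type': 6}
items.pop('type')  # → 6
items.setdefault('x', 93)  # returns 93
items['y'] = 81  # {'item': 7, 'x': 93, 'y': 81}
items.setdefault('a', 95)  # 95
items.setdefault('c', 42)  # 42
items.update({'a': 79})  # {'item': 7, 'x': 93, 'y': 81, 'a': 79, 'c': 42}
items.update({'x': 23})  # {'item': 7, 'x': 23, 'y': 81, 'a': 79, 'c': 42}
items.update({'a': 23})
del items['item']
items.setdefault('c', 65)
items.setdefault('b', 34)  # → 34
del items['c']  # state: {'x': 23, 'y': 81, 'a': 23, 'b': 34}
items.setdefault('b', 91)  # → 34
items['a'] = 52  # {'x': 23, 'y': 81, 'a': 52, 'b': 34}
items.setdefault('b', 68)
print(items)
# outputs {'x': 23, 'y': 81, 'a': 52, 'b': 34}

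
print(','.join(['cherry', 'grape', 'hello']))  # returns cherry,grape,hello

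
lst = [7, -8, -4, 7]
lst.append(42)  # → [7, -8, -4, 7, 42]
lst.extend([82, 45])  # [7, -8, -4, 7, 42, 82, 45]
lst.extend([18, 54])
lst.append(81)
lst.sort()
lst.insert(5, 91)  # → [-8, -4, 7, 7, 18, 91, 42, 45, 54, 81, 82]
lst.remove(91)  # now [-8, -4, 7, 7, 18, 42, 45, 54, 81, 82]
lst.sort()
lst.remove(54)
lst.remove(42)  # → [-8, -4, 7, 7, 18, 45, 81, 82]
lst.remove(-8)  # [-4, 7, 7, 18, 45, 81, 82]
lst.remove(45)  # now [-4, 7, 7, 18, 81, 82]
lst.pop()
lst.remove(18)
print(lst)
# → [-4, 7, 7, 81]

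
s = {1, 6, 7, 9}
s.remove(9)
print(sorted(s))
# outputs [1, 6, 7]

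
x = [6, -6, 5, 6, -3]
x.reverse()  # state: [-3, 6, 5, -6, 6]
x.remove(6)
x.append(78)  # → [-3, 5, -6, 6, 78]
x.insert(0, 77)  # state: [77, -3, 5, -6, 6, 78]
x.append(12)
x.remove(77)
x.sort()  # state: [-6, -3, 5, 6, 12, 78]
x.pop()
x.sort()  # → [-6, -3, 5, 6, 12]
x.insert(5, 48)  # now [-6, -3, 5, 6, 12, 48]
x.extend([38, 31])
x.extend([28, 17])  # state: [-6, -3, 5, 6, 12, 48, 38, 31, 28, 17]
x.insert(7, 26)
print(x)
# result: [-6, -3, 5, 6, 12, 48, 38, 26, 31, 28, 17]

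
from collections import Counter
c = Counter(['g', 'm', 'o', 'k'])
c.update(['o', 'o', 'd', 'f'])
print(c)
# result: Counter({'o': 3, 'g': 1, 'm': 1, 'k': 1, 'd': 1, 'f': 1})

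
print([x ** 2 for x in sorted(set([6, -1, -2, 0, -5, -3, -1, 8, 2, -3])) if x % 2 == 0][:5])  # [4, 0, 4, 36, 64]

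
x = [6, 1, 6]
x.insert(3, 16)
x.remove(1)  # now [6, 6, 16]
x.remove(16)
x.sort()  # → [6, 6]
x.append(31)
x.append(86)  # [6, 6, 31, 86]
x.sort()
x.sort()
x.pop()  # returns 86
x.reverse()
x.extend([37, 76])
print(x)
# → [31, 6, 6, 37, 76]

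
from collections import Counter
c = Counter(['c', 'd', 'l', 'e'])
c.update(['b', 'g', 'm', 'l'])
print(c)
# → Counter({'l': 2, 'c': 1, 'd': 1, 'e': 1, 'b': 1, 'g': 1, 'm': 1})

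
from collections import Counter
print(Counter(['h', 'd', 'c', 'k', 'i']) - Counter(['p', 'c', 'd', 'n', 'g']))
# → Counter({'h': 1, 'k': 1, 'i': 1})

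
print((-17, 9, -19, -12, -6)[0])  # -17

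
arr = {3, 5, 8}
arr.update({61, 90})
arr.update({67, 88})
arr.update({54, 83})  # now {3, 5, 8, 54, 61, 67, 83, 88, 90}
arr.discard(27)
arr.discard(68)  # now {3, 5, 8, 54, 61, 67, 83, 88, 90}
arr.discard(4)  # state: {3, 5, 8, 54, 61, 67, 83, 88, 90}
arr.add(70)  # {3, 5, 8, 54, 61, 67, 70, 83, 88, 90}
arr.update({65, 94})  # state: {3, 5, 8, 54, 61, 65, 67, 70, 83, 88, 90, 94}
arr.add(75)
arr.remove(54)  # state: {3, 5, 8, 61, 65, 67, 70, 75, 83, 88, 90, 94}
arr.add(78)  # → {3, 5, 8, 61, 65, 67, 70, 75, 78, 83, 88, 90, 94}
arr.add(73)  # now {3, 5, 8, 61, 65, 67, 70, 73, 75, 78, 83, 88, 90, 94}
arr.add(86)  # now {3, 5, 8, 61, 65, 67, 70, 73, 75, 78, 83, 86, 88, 90, 94}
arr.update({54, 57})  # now {3, 5, 8, 54, 57, 61, 65, 67, 70, 73, 75, 78, 83, 86, 88, 90, 94}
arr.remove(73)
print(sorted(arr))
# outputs [3, 5, 8, 54, 57, 61, 65, 67, 70, 75, 78, 83, 86, 88, 90, 94]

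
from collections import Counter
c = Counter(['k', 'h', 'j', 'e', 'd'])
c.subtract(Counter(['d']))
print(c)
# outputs Counter({'k': 1, 'h': 1, 'j': 1, 'e': 1, 'd': 0})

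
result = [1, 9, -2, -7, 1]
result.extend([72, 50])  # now [1, 9, -2, -7, 1, 72, 50]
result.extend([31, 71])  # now [1, 9, -2, -7, 1, 72, 50, 31, 71]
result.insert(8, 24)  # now [1, 9, -2, -7, 1, 72, 50, 31, 24, 71]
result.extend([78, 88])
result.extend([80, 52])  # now [1, 9, -2, -7, 1, 72, 50, 31, 24, 71, 78, 88, 80, 52]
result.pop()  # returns 52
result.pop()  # 80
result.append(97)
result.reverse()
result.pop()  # 1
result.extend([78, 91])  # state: [97, 88, 78, 71, 24, 31, 50, 72, 1, -7, -2, 9, 78, 91]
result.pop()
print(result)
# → [97, 88, 78, 71, 24, 31, 50, 72, 1, -7, -2, 9, 78]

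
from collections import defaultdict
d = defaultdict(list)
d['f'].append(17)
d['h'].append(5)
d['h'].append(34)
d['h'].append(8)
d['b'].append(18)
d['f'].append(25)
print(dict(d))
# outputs {'f': [17, 25], 'h': [5, 34, 8], 'b': [18]}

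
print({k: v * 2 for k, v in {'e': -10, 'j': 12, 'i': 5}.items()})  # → {'e': -20, 'j': 24, 'i': 10}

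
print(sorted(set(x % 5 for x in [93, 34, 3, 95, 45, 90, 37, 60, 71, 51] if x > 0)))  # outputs [0, 1, 2, 3, 4]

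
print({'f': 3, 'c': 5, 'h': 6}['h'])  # 6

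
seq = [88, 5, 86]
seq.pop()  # 86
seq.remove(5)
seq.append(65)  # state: [88, 65]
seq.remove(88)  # [65]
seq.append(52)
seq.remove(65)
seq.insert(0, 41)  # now [41, 52]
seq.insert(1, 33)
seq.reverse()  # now [52, 33, 41]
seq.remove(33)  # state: [52, 41]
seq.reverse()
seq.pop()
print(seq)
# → [41]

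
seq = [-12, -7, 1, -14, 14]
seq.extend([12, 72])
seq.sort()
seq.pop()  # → 72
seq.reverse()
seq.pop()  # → -14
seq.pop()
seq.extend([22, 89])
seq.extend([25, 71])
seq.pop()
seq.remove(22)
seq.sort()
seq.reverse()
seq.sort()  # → [-7, 1, 12, 14, 25, 89]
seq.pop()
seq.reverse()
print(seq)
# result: [25, 14, 12, 1, -7]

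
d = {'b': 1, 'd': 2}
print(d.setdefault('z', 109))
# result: 109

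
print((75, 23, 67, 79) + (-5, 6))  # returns (75, 23, 67, 79, -5, 6)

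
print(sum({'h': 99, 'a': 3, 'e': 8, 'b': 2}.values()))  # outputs 112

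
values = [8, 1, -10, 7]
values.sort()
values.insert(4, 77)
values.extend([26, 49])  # [-10, 1, 7, 8, 77, 26, 49]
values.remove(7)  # [-10, 1, 8, 77, 26, 49]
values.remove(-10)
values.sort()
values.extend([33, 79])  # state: [1, 8, 26, 49, 77, 33, 79]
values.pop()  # 79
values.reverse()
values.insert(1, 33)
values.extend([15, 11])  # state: [33, 33, 77, 49, 26, 8, 1, 15, 11]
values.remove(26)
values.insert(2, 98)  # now [33, 33, 98, 77, 49, 8, 1, 15, 11]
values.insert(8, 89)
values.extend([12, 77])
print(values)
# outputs [33, 33, 98, 77, 49, 8, 1, 15, 89, 11, 12, 77]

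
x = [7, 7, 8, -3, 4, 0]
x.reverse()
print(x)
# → [0, 4, -3, 8, 7, 7]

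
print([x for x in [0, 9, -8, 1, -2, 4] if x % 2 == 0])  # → [0, -8, -2, 4]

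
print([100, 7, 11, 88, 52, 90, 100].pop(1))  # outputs 7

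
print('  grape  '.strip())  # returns grape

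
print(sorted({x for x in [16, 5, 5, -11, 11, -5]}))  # [-11, -5, 5, 11, 16]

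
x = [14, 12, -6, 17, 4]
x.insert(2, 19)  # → [14, 12, 19, -6, 17, 4]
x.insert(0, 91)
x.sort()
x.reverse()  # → [91, 19, 17, 14, 12, 4, -6]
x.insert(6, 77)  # [91, 19, 17, 14, 12, 4, 77, -6]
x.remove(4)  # [91, 19, 17, 14, 12, 77, -6]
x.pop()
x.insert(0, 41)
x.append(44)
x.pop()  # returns 44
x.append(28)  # [41, 91, 19, 17, 14, 12, 77, 28]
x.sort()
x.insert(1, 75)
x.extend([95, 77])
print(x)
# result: [12, 75, 14, 17, 19, 28, 41, 77, 91, 95, 77]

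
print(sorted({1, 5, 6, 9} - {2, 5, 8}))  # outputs [1, 6, 9]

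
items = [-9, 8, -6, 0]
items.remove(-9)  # [8, -6, 0]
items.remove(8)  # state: [-6, 0]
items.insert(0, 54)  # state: [54, -6, 0]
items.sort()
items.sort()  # [-6, 0, 54]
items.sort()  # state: [-6, 0, 54]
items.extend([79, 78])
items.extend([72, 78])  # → [-6, 0, 54, 79, 78, 72, 78]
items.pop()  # 78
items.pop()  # 72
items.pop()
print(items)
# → [-6, 0, 54, 79]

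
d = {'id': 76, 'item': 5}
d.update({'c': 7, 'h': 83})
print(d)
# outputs {'id': 76, 'item': 5, 'c': 7, 'h': 83}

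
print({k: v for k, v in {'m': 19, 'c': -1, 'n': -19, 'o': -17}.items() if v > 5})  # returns {'m': 19}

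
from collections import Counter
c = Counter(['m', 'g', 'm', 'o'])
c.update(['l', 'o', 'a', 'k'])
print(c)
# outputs Counter({'m': 2, 'o': 2, 'g': 1, 'l': 1, 'a': 1, 'k': 1})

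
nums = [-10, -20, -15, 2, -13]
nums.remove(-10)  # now [-20, -15, 2, -13]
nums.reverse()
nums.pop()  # -20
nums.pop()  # -15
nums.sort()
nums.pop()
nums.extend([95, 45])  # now [-13, 95, 45]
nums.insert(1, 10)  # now [-13, 10, 95, 45]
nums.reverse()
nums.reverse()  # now [-13, 10, 95, 45]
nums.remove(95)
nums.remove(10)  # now [-13, 45]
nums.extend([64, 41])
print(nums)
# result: [-13, 45, 64, 41]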